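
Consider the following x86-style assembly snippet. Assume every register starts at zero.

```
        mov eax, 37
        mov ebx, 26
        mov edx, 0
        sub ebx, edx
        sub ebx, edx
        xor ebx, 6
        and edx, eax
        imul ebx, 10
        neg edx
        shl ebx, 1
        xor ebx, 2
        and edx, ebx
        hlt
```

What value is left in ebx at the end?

562

after mov eax, 37: eax=37
after mov ebx, 26: ebx=26
after mov edx, 0: edx=0
after sub ebx, edx: ebx=26-0=26
after sub ebx, edx: ebx=26-0=26
after xor ebx, 6: ebx=26^6=28
after and edx, eax: edx=0&37=0
after imul ebx, 10: ebx=28*10=280
after neg edx: edx=-(0)=0
after shl ebx, 1: ebx=280<<1=560
after xor ebx, 2: ebx=560^2=562
after and edx, ebx: edx=0&562=0
halt.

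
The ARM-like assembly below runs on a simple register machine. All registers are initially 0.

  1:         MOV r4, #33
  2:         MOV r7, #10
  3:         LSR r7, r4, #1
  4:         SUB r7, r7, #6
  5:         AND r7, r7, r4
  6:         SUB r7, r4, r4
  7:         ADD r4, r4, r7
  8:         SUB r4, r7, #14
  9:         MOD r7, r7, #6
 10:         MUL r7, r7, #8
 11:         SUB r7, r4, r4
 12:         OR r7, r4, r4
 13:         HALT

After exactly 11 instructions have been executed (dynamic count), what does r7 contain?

0

after MOV r4, #33: r4=33
after MOV r7, #10: r7=10
after LSR r7, r4, #1: r7=33>>1=16
after SUB r7, r7, #6: r7=16-6=10
after AND r7, r7, r4: r7=10&33=0
after SUB r7, r4, r4: r7=33-33=0
after ADD r4, r4, r7: r4=33+0=33
after SUB r4, r7, #14: r4=0-14=-14
after MOD r7, r7, #6: r7=0%6=0
after MUL r7, r7, #8: r7=0*8=0
after SUB r7, r4, r4: r7=(-14)-(-14)=0
After step 11: r7 = 0.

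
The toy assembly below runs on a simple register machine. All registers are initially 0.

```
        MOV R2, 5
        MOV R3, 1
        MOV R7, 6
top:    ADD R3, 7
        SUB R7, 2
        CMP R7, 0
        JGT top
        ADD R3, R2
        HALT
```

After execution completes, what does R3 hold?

27

MOV R2, 5 → R2=5
MOV R3, 1 → R3=1
MOV R7, 6 → R7=6
ADD R3, 7 → R3=1+7=8
SUB R7, 2 → R7=6-2=4
CMP R7, 0  (cmp 4,0)
JGT top: taken
ADD R3, 7 → R3=8+7=15
SUB R7, 2 → R7=4-2=2
CMP R7, 0  (cmp 2,0)
JGT top: taken
ADD R3, 7 → R3=15+7=22
SUB R7, 2 → R7=2-2=0
CMP R7, 0  (cmp 0,0)
JGT top: not taken
ADD R3, R2 → R3=22+5=27
halt.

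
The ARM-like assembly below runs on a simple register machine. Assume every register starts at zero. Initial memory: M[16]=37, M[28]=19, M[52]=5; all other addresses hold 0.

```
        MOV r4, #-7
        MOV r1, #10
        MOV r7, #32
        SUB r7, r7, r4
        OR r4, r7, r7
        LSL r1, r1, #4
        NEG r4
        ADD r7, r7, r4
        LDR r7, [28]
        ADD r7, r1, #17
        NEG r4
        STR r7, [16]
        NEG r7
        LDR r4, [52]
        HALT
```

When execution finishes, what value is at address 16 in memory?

177

MOV r4, #-7 → r4=-7
MOV r1, #10 → r1=10
MOV r7, #32 → r7=32
SUB r7, r7, r4 → r7=32-(-7)=39
OR r4, r7, r7 → r4=39|39=39
LSL r1, r1, #4 → r1=10<<4=160
NEG r4 → r4=-(39)=-39
ADD r7, r7, r4 → r7=39+(-39)=0
LDR r7, [28] → r7=M[28]=19
ADD r7, r1, #17 → r7=160+17=177
NEG r4 → r4=-(-39)=39
STR r7, [16] → M[16]=177
NEG r7 → r7=-(177)=-177
LDR r4, [52] → r4=M[52]=5
halt.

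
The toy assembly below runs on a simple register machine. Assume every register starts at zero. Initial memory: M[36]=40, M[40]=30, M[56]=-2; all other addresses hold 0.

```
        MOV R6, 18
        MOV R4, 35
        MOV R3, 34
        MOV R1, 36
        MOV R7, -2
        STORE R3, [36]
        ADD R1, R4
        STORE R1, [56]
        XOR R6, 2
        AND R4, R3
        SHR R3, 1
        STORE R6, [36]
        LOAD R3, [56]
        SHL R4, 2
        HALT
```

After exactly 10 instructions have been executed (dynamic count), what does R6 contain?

after MOV R6, 18: R6=18
after MOV R4, 35: R4=35
after MOV R3, 34: R3=34
after MOV R1, 36: R1=36
after MOV R7, -2: R7=-2
STORE R3, [36] → M[36]=34
after ADD R1, R4: R1=36+35=71
STORE R1, [56] → M[56]=71
after XOR R6, 2: R6=18^2=16
after AND R4, R3: R4=35&34=34
After step 10: R6 = 16.

16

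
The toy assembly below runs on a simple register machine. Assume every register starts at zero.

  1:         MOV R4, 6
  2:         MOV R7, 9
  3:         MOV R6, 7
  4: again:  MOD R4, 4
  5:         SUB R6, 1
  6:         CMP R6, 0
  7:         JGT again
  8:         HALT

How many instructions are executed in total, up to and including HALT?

after MOV R4, 6: R4=6
after MOV R7, 9: R7=9
after MOV R6, 7: R6=7
after MOD R4, 4: R4=6%4=2
after SUB R6, 1: R6=7-1=6
CMP R6, 0  (cmp 6,0)
JGT again: taken
after MOD R4, 4: R4=2%4=2
after SUB R6, 1: R6=6-1=5
CMP R6, 0  (cmp 5,0)
JGT again: taken
after MOD R4, 4: R4=2%4=2
after SUB R6, 1: R6=5-1=4
CMP R6, 0  (cmp 4,0)
JGT again: taken
after MOD R4, 4: R4=2%4=2
after SUB R6, 1: R6=4-1=3
CMP R6, 0  (cmp 3,0)
JGT again: taken
after MOD R4, 4: R4=2%4=2
after SUB R6, 1: R6=3-1=2
CMP R6, 0  (cmp 2,0)
JGT again: taken
after MOD R4, 4: R4=2%4=2
after SUB R6, 1: R6=2-1=1
CMP R6, 0  (cmp 1,0)
JGT again: taken
after MOD R4, 4: R4=2%4=2
after SUB R6, 1: R6=1-1=0
CMP R6, 0  (cmp 0,0)
JGT again: not taken
halt.
Total executed instructions: 32.

32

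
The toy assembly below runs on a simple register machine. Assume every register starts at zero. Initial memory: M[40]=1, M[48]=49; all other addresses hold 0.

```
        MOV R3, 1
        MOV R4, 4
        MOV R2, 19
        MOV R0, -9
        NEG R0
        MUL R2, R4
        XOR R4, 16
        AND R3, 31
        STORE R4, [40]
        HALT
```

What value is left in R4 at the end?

after MOV R3, 1: R3=1
after MOV R4, 4: R4=4
after MOV R2, 19: R2=19
after MOV R0, -9: R0=-9
after NEG R0: R0=-(-9)=9
after MUL R2, R4: R2=19*4=76
after XOR R4, 16: R4=4^16=20
after AND R3, 31: R3=1&31=1
STORE R4, [40] → M[40]=20
halt.

20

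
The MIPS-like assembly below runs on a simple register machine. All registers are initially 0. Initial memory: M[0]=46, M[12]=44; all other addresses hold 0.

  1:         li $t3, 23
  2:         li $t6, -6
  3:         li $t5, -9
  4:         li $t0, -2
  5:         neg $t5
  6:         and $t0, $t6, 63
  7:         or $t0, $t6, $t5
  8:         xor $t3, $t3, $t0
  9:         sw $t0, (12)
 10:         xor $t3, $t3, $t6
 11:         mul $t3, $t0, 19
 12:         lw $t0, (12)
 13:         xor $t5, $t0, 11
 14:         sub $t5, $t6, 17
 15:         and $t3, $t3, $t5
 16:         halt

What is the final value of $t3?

-95

after li $t3, 23: $t3=23
after li $t6, -6: $t6=-6
after li $t5, -9: $t5=-9
after li $t0, -2: $t0=-2
after neg $t5: $t5=-(-9)=9
after and $t0, $t6, 63: $t0=(-6)&63=58
after or $t0, $t6, $t5: $t0=(-6)|9=-5
after xor $t3, $t3, $t0: $t3=23^(-5)=-20
sw $t0, (12) → M[12]=-5
after xor $t3, $t3, $t6: $t3=(-20)^(-6)=22
after mul $t3, $t0, 19: $t3=(-5)*19=-95
after lw $t0, (12): $t0=M[12]=-5
after xor $t5, $t0, 11: $t5=(-5)^11=-16
after sub $t5, $t6, 17: $t5=(-6)-17=-23
after and $t3, $t3, $t5: $t3=(-95)&(-23)=-95
halt.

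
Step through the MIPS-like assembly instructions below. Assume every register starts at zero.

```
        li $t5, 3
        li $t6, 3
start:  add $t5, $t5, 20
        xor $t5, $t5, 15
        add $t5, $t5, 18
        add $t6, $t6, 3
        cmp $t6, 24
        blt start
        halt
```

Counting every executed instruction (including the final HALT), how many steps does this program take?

$t5=3
$t6=3
$t5=3+20=23
$t5=23^15=24
$t5=24+18=42
$t6=3+3=6
cmp $t6, 24  (cmp 6,24)
blt start: taken
$t5=42+20=62
$t5=62^15=49
$t5=49+18=67
$t6=6+3=9
cmp $t6, 24  (cmp 9,24)
blt start: taken
$t5=67+20=87
$t5=87^15=88
$t5=88+18=106
$t6=9+3=12
cmp $t6, 24  (cmp 12,24)
blt start: taken
$t5=106+20=126
$t5=126^15=113
$t5=113+18=131
$t6=12+3=15
cmp $t6, 24  (cmp 15,24)
blt start: taken
$t5=131+20=151
$t5=151^15=152
$t5=152+18=170
$t6=15+3=18
cmp $t6, 24  (cmp 18,24)
blt start: taken
$t5=170+20=190
$t5=190^15=177
$t5=177+18=195
$t6=18+3=21
cmp $t6, 24  (cmp 21,24)
blt start: taken
$t5=195+20=215
$t5=215^15=216
$t5=216+18=234
$t6=21+3=24
cmp $t6, 24  (cmp 24,24)
blt start: not taken
halt.
Total executed instructions: 45.

45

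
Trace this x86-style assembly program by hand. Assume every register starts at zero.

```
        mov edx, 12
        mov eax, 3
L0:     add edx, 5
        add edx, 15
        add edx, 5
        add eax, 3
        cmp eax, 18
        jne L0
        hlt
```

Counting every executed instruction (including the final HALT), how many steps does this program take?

after mov edx, 12: edx=12
after mov eax, 3: eax=3
after add edx, 5: edx=12+5=17
after add edx, 15: edx=17+15=32
after add edx, 5: edx=32+5=37
after add eax, 3: eax=3+3=6
cmp eax, 18  (cmp 6,18)
jne L0: taken
after add edx, 5: edx=37+5=42
after add edx, 15: edx=42+15=57
after add edx, 5: edx=57+5=62
after add eax, 3: eax=6+3=9
cmp eax, 18  (cmp 9,18)
jne L0: taken
after add edx, 5: edx=62+5=67
after add edx, 15: edx=67+15=82
after add edx, 5: edx=82+5=87
after add eax, 3: eax=9+3=12
cmp eax, 18  (cmp 12,18)
jne L0: taken
after add edx, 5: edx=87+5=92
after add edx, 15: edx=92+15=107
after add edx, 5: edx=107+5=112
after add eax, 3: eax=12+3=15
cmp eax, 18  (cmp 15,18)
jne L0: taken
after add edx, 5: edx=112+5=117
after add edx, 15: edx=117+15=132
after add edx, 5: edx=132+5=137
after add eax, 3: eax=15+3=18
cmp eax, 18  (cmp 18,18)
jne L0: not taken
halt.
Total executed instructions: 33.

33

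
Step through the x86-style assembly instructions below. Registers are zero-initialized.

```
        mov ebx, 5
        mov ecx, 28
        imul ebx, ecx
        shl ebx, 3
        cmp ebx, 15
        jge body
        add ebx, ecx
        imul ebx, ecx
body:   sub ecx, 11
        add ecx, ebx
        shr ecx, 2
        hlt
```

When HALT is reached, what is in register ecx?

284

mov ebx, 5 → ebx=5
mov ecx, 28 → ecx=28
imul ebx, ecx → ebx=5*28=140
shl ebx, 3 → ebx=140<<3=1120
cmp ebx, 15  (cmp 1120,15)
jge body: taken
sub ecx, 11 → ecx=28-11=17
add ecx, ebx → ecx=17+1120=1137
shr ecx, 2 → ecx=1137>>2=284
halt.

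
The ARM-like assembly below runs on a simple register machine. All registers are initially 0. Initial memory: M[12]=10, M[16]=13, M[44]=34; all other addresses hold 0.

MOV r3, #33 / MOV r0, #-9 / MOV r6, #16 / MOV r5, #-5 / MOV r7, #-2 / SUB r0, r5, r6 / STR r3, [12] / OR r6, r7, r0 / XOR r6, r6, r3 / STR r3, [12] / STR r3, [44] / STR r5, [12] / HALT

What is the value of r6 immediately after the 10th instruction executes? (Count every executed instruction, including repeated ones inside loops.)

after MOV r3, #33: r3=33
after MOV r0, #-9: r0=-9
after MOV r6, #16: r6=16
after MOV r5, #-5: r5=-5
after MOV r7, #-2: r7=-2
after SUB r0, r5, r6: r0=(-5)-16=-21
STR r3, [12] → M[12]=33
after OR r6, r7, r0: r6=(-2)|(-21)=-1
after XOR r6, r6, r3: r6=(-1)^33=-34
STR r3, [12] → M[12]=33
After step 10: r6 = -34.

-34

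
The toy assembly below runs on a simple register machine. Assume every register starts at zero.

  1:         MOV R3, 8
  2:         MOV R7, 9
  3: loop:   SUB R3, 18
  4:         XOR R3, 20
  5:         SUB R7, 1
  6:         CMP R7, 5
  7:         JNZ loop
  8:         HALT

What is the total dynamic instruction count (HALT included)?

23

after MOV R3, 8: R3=8
after MOV R7, 9: R7=9
after SUB R3, 18: R3=8-18=-10
after XOR R3, 20: R3=(-10)^20=-30
after SUB R7, 1: R7=9-1=8
CMP R7, 5  (cmp 8,5)
JNZ loop: taken
after SUB R3, 18: R3=(-30)-18=-48
after XOR R3, 20: R3=(-48)^20=-60
after SUB R7, 1: R7=8-1=7
CMP R7, 5  (cmp 7,5)
JNZ loop: taken
after SUB R3, 18: R3=(-60)-18=-78
after XOR R3, 20: R3=(-78)^20=-90
after SUB R7, 1: R7=7-1=6
CMP R7, 5  (cmp 6,5)
JNZ loop: taken
after SUB R3, 18: R3=(-90)-18=-108
after XOR R3, 20: R3=(-108)^20=-128
after SUB R7, 1: R7=6-1=5
CMP R7, 5  (cmp 5,5)
JNZ loop: not taken
halt.
Total executed instructions: 23.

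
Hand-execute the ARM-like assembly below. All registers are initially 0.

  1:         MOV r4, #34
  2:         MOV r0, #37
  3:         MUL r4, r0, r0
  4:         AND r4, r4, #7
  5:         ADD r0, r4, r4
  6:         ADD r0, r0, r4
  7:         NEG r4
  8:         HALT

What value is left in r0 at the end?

r4=34
r0=37
r4=37*37=1369
r4=1369&7=1
r0=1+1=2
r0=2+1=3
r4=-(1)=-1
halt.

3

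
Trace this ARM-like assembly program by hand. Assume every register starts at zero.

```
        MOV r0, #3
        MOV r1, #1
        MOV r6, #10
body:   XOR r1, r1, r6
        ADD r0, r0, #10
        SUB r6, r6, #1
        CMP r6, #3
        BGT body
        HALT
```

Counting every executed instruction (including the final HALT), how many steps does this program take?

MOV r0, #3 → r0=3
MOV r1, #1 → r1=1
MOV r6, #10 → r6=10
XOR r1, r1, r6 → r1=1^10=11
ADD r0, r0, #10 → r0=3+10=13
SUB r6, r6, #1 → r6=10-1=9
CMP r6, #3  (cmp 9,3)
BGT body: taken
XOR r1, r1, r6 → r1=11^9=2
ADD r0, r0, #10 → r0=13+10=23
SUB r6, r6, #1 → r6=9-1=8
CMP r6, #3  (cmp 8,3)
BGT body: taken
XOR r1, r1, r6 → r1=2^8=10
ADD r0, r0, #10 → r0=23+10=33
SUB r6, r6, #1 → r6=8-1=7
CMP r6, #3  (cmp 7,3)
BGT body: taken
XOR r1, r1, r6 → r1=10^7=13
ADD r0, r0, #10 → r0=33+10=43
SUB r6, r6, #1 → r6=7-1=6
CMP r6, #3  (cmp 6,3)
BGT body: taken
XOR r1, r1, r6 → r1=13^6=11
ADD r0, r0, #10 → r0=43+10=53
SUB r6, r6, #1 → r6=6-1=5
CMP r6, #3  (cmp 5,3)
BGT body: taken
XOR r1, r1, r6 → r1=11^5=14
ADD r0, r0, #10 → r0=53+10=63
SUB r6, r6, #1 → r6=5-1=4
CMP r6, #3  (cmp 4,3)
BGT body: taken
XOR r1, r1, r6 → r1=14^4=10
ADD r0, r0, #10 → r0=63+10=73
SUB r6, r6, #1 → r6=4-1=3
CMP r6, #3  (cmp 3,3)
BGT body: not taken
halt.
Total executed instructions: 39.

39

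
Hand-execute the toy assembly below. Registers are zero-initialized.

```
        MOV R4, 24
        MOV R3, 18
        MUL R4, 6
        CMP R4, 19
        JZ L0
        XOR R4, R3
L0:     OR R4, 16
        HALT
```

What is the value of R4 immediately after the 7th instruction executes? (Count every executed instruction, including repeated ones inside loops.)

MOV R4, 24 → R4=24
MOV R3, 18 → R3=18
MUL R4, 6 → R4=24*6=144
CMP R4, 19  (cmp 144,19)
JZ L0: not taken
XOR R4, R3 → R4=144^18=130
OR R4, 16 → R4=130|16=146
After step 7: R4 = 146.

146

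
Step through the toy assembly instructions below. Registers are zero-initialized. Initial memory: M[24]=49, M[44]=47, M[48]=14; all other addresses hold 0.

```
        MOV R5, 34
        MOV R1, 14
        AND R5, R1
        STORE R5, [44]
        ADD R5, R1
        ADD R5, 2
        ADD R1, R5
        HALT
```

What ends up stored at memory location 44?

R5=34
R1=14
R5=34&14=2
STORE R5, [44] → M[44]=2
R5=2+14=16
R5=16+2=18
R1=14+18=32
halt.

2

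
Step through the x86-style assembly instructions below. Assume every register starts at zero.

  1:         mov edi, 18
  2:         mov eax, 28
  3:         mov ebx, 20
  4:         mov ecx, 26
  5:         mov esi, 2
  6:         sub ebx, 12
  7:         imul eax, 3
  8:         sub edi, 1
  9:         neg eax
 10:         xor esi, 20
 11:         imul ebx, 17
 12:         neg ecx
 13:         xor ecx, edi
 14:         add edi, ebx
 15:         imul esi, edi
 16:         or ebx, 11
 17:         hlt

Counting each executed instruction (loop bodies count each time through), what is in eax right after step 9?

mov edi, 18 → edi=18
mov eax, 28 → eax=28
mov ebx, 20 → ebx=20
mov ecx, 26 → ecx=26
mov esi, 2 → esi=2
sub ebx, 12 → ebx=20-12=8
imul eax, 3 → eax=28*3=84
sub edi, 1 → edi=18-1=17
neg eax → eax=-(84)=-84
After step 9: eax = -84.

-84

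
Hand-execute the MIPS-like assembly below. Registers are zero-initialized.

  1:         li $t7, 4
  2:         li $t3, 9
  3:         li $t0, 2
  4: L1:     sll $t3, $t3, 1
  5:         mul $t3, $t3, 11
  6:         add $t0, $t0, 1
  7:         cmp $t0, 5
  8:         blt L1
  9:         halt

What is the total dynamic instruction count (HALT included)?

19

$t7=4
$t3=9
$t0=2
$t3=9<<1=18
$t3=18*11=198
$t0=2+1=3
cmp $t0, 5  (cmp 3,5)
blt L1: taken
$t3=198<<1=396
$t3=396*11=4356
$t0=3+1=4
cmp $t0, 5  (cmp 4,5)
blt L1: taken
$t3=4356<<1=8712
$t3=8712*11=95832
$t0=4+1=5
cmp $t0, 5  (cmp 5,5)
blt L1: not taken
halt.
Total executed instructions: 19.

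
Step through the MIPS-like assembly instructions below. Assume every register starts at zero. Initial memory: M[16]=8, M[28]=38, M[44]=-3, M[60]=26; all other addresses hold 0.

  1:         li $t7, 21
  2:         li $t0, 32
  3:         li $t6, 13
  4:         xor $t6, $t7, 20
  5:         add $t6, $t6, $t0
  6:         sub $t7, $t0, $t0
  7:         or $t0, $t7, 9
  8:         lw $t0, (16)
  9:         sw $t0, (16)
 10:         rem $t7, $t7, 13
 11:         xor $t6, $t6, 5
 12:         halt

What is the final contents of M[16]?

8

li $t7, 21 → $t7=21
li $t0, 32 → $t0=32
li $t6, 13 → $t6=13
xor $t6, $t7, 20 → $t6=21^20=1
add $t6, $t6, $t0 → $t6=1+32=33
sub $t7, $t0, $t0 → $t7=32-32=0
or $t0, $t7, 9 → $t0=0|9=9
lw $t0, (16) → $t0=M[16]=8
sw $t0, (16) → M[16]=8
rem $t7, $t7, 13 → $t7=0%13=0
xor $t6, $t6, 5 → $t6=33^5=36
halt.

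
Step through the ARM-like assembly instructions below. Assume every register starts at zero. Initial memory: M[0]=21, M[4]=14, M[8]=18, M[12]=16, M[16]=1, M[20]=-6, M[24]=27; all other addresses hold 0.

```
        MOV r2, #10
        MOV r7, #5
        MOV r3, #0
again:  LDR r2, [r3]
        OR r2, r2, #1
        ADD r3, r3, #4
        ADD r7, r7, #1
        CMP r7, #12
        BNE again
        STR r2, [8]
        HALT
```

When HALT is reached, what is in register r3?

MOV r2, #10 → r2=10
MOV r7, #5 → r7=5
MOV r3, #0 → r3=0
LDR r2, [r3] → r2=M[0]=21
OR r2, r2, #1 → r2=21|1=21
ADD r3, r3, #4 → r3=0+4=4
ADD r7, r7, #1 → r7=5+1=6
CMP r7, #12  (cmp 6,12)
BNE again: taken
LDR r2, [r3] → r2=M[4]=14
OR r2, r2, #1 → r2=14|1=15
ADD r3, r3, #4 → r3=4+4=8
ADD r7, r7, #1 → r7=6+1=7
CMP r7, #12  (cmp 7,12)
BNE again: taken
LDR r2, [r3] → r2=M[8]=18
OR r2, r2, #1 → r2=18|1=19
ADD r3, r3, #4 → r3=8+4=12
ADD r7, r7, #1 → r7=7+1=8
CMP r7, #12  (cmp 8,12)
BNE again: taken
LDR r2, [r3] → r2=M[12]=16
OR r2, r2, #1 → r2=16|1=17
ADD r3, r3, #4 → r3=12+4=16
ADD r7, r7, #1 → r7=8+1=9
CMP r7, #12  (cmp 9,12)
BNE again: taken
LDR r2, [r3] → r2=M[16]=1
OR r2, r2, #1 → r2=1|1=1
ADD r3, r3, #4 → r3=16+4=20
ADD r7, r7, #1 → r7=9+1=10
CMP r7, #12  (cmp 10,12)
BNE again: taken
LDR r2, [r3] → r2=M[20]=-6
OR r2, r2, #1 → r2=(-6)|1=-5
ADD r3, r3, #4 → r3=20+4=24
ADD r7, r7, #1 → r7=10+1=11
CMP r7, #12  (cmp 11,12)
BNE again: taken
LDR r2, [r3] → r2=M[24]=27
OR r2, r2, #1 → r2=27|1=27
ADD r3, r3, #4 → r3=24+4=28
ADD r7, r7, #1 → r7=11+1=12
CMP r7, #12  (cmp 12,12)
BNE again: not taken
STR r2, [8] → M[8]=27
halt.

28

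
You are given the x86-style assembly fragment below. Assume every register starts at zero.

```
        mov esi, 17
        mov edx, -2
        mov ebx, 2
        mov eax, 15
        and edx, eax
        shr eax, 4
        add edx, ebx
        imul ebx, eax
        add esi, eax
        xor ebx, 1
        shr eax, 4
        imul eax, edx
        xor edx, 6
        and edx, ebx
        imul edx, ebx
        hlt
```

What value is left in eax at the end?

mov esi, 17 → esi=17
mov edx, -2 → edx=-2
mov ebx, 2 → ebx=2
mov eax, 15 → eax=15
and edx, eax → edx=(-2)&15=14
shr eax, 4 → eax=15>>4=0
add edx, ebx → edx=14+2=16
imul ebx, eax → ebx=2*0=0
add esi, eax → esi=17+0=17
xor ebx, 1 → ebx=0^1=1
shr eax, 4 → eax=0>>4=0
imul eax, edx → eax=0*16=0
xor edx, 6 → edx=16^6=22
and edx, ebx → edx=22&1=0
imul edx, ebx → edx=0*1=0
halt.

0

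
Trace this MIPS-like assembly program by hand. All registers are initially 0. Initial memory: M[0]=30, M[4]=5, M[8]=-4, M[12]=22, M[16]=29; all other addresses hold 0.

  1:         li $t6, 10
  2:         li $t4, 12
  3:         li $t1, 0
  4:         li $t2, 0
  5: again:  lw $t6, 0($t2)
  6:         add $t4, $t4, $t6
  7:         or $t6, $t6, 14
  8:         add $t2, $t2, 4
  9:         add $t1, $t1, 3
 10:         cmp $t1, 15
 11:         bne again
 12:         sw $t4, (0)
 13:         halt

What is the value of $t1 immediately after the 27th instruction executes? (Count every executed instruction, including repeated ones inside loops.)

9

$t6=10
$t4=12
$t1=0
$t2=0
$t6=M[0]=30
$t4=12+30=42
$t6=30|14=30
$t2=0+4=4
$t1=0+3=3
cmp $t1, 15  (cmp 3,15)
bne again: taken
$t6=M[4]=5
$t4=42+5=47
$t6=5|14=15
$t2=4+4=8
$t1=3+3=6
cmp $t1, 15  (cmp 6,15)
bne again: taken
$t6=M[8]=-4
$t4=47+(-4)=43
$t6=(-4)|14=-2
$t2=8+4=12
$t1=6+3=9
cmp $t1, 15  (cmp 9,15)
bne again: taken
$t6=M[12]=22
$t4=43+22=65
After step 27: $t1 = 9.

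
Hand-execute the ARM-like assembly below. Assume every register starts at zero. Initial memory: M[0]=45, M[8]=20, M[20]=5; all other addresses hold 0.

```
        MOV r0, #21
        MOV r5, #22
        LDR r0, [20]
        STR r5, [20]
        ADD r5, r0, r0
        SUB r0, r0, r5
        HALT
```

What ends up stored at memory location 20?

22

after MOV r0, #21: r0=21
after MOV r5, #22: r5=22
after LDR r0, [20]: r0=M[20]=5
STR r5, [20] → M[20]=22
after ADD r5, r0, r0: r5=5+5=10
after SUB r0, r0, r5: r0=5-10=-5
halt.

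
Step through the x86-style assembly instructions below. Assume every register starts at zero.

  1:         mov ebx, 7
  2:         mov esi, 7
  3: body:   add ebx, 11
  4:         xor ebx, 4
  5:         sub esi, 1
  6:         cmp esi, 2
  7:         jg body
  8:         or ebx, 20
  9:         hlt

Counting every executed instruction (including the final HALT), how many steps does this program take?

mov ebx, 7 → ebx=7
mov esi, 7 → esi=7
add ebx, 11 → ebx=7+11=18
xor ebx, 4 → ebx=18^4=22
sub esi, 1 → esi=7-1=6
cmp esi, 2  (cmp 6,2)
jg body: taken
add ebx, 11 → ebx=22+11=33
xor ebx, 4 → ebx=33^4=37
sub esi, 1 → esi=6-1=5
cmp esi, 2  (cmp 5,2)
jg body: taken
add ebx, 11 → ebx=37+11=48
xor ebx, 4 → ebx=48^4=52
sub esi, 1 → esi=5-1=4
cmp esi, 2  (cmp 4,2)
jg body: taken
add ebx, 11 → ebx=52+11=63
xor ebx, 4 → ebx=63^4=59
sub esi, 1 → esi=4-1=3
cmp esi, 2  (cmp 3,2)
jg body: taken
add ebx, 11 → ebx=59+11=70
xor ebx, 4 → ebx=70^4=66
sub esi, 1 → esi=3-1=2
cmp esi, 2  (cmp 2,2)
jg body: not taken
or ebx, 20 → ebx=66|20=86
halt.
Total executed instructions: 29.

29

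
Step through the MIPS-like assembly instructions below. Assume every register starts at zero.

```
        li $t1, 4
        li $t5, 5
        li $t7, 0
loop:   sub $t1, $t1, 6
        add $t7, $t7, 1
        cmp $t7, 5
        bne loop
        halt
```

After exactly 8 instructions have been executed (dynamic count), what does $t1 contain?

$t1=4
$t5=5
$t7=0
$t1=4-6=-2
$t7=0+1=1
cmp $t7, 5  (cmp 1,5)
bne loop: taken
$t1=(-2)-6=-8
After step 8: $t1 = -8.

-8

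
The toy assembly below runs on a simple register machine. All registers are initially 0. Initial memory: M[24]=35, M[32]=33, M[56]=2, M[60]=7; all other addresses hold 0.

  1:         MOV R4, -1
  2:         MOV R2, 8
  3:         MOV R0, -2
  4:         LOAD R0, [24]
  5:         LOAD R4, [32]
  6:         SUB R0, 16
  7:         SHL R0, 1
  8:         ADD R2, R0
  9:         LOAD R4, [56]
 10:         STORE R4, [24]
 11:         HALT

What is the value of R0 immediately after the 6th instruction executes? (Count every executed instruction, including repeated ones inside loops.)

19

MOV R4, -1 → R4=-1
MOV R2, 8 → R2=8
MOV R0, -2 → R0=-2
LOAD R0, [24] → R0=M[24]=35
LOAD R4, [32] → R4=M[32]=33
SUB R0, 16 → R0=35-16=19
After step 6: R0 = 19.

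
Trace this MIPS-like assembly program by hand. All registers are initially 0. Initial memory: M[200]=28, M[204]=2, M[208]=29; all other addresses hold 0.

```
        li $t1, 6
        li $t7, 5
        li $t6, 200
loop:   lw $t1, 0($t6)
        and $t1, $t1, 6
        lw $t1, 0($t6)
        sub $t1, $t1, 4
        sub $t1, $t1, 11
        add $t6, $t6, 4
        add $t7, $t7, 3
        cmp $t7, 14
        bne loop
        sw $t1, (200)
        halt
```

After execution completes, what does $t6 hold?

212

after li $t1, 6: $t1=6
after li $t7, 5: $t7=5
after li $t6, 200: $t6=200
after lw $t1, 0($t6): $t1=M[200]=28
after and $t1, $t1, 6: $t1=28&6=4
after lw $t1, 0($t6): $t1=M[200]=28
after sub $t1, $t1, 4: $t1=28-4=24
after sub $t1, $t1, 11: $t1=24-11=13
after add $t6, $t6, 4: $t6=200+4=204
after add $t7, $t7, 3: $t7=5+3=8
cmp $t7, 14  (cmp 8,14)
bne loop: taken
after lw $t1, 0($t6): $t1=M[204]=2
after and $t1, $t1, 6: $t1=2&6=2
after lw $t1, 0($t6): $t1=M[204]=2
after sub $t1, $t1, 4: $t1=2-4=-2
after sub $t1, $t1, 11: $t1=(-2)-11=-13
after add $t6, $t6, 4: $t6=204+4=208
after add $t7, $t7, 3: $t7=8+3=11
cmp $t7, 14  (cmp 11,14)
bne loop: taken
after lw $t1, 0($t6): $t1=M[208]=29
after and $t1, $t1, 6: $t1=29&6=4
after lw $t1, 0($t6): $t1=M[208]=29
after sub $t1, $t1, 4: $t1=29-4=25
after sub $t1, $t1, 11: $t1=25-11=14
after add $t6, $t6, 4: $t6=208+4=212
after add $t7, $t7, 3: $t7=11+3=14
cmp $t7, 14  (cmp 14,14)
bne loop: not taken
sw $t1, (200) → M[200]=14
halt.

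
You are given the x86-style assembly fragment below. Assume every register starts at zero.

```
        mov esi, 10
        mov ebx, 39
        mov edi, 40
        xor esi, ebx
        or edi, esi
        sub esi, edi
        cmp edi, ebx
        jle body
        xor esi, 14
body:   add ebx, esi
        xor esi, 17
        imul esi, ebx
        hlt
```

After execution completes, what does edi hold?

45

after mov esi, 10: esi=10
after mov ebx, 39: ebx=39
after mov edi, 40: edi=40
after xor esi, ebx: esi=10^39=45
after or edi, esi: edi=40|45=45
after sub esi, edi: esi=45-45=0
cmp edi, ebx  (cmp 45,39)
jle body: not taken
after xor esi, 14: esi=0^14=14
after add ebx, esi: ebx=39+14=53
after xor esi, 17: esi=14^17=31
after imul esi, ebx: esi=31*53=1643
halt.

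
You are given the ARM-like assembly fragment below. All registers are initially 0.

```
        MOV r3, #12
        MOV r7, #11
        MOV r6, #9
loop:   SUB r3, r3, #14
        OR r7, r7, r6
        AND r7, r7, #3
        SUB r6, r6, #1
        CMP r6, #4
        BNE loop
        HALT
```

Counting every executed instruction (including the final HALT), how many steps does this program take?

34

r3=12
r7=11
r6=9
r3=12-14=-2
r7=11|9=11
r7=11&3=3
r6=9-1=8
CMP r6, #4  (cmp 8,4)
BNE loop: taken
r3=(-2)-14=-16
r7=3|8=11
r7=11&3=3
r6=8-1=7
CMP r6, #4  (cmp 7,4)
BNE loop: taken
r3=(-16)-14=-30
r7=3|7=7
r7=7&3=3
r6=7-1=6
CMP r6, #4  (cmp 6,4)
BNE loop: taken
r3=(-30)-14=-44
r7=3|6=7
r7=7&3=3
r6=6-1=5
CMP r6, #4  (cmp 5,4)
BNE loop: taken
r3=(-44)-14=-58
r7=3|5=7
r7=7&3=3
r6=5-1=4
CMP r6, #4  (cmp 4,4)
BNE loop: not taken
halt.
Total executed instructions: 34.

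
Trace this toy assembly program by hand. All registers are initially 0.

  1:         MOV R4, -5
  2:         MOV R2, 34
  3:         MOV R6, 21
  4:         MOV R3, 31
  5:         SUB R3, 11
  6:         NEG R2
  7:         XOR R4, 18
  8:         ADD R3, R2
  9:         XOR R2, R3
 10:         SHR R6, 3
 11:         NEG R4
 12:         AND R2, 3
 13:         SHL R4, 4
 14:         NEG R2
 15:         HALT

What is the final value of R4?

368

MOV R4, -5 → R4=-5
MOV R2, 34 → R2=34
MOV R6, 21 → R6=21
MOV R3, 31 → R3=31
SUB R3, 11 → R3=31-11=20
NEG R2 → R2=-(34)=-34
XOR R4, 18 → R4=(-5)^18=-23
ADD R3, R2 → R3=20+(-34)=-14
XOR R2, R3 → R2=(-34)^(-14)=44
SHR R6, 3 → R6=21>>3=2
NEG R4 → R4=-(-23)=23
AND R2, 3 → R2=44&3=0
SHL R4, 4 → R4=23<<4=368
NEG R2 → R2=-(0)=0
halt.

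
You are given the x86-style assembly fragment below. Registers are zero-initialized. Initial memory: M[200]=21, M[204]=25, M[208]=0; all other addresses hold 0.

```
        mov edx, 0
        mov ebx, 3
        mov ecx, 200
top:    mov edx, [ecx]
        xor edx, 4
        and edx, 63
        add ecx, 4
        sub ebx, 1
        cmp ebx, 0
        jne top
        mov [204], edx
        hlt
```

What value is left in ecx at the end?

212

after mov edx, 0: edx=0
after mov ebx, 3: ebx=3
after mov ecx, 200: ecx=200
after mov edx, [ecx]: edx=M[200]=21
after xor edx, 4: edx=21^4=17
after and edx, 63: edx=17&63=17
after add ecx, 4: ecx=200+4=204
after sub ebx, 1: ebx=3-1=2
cmp ebx, 0  (cmp 2,0)
jne top: taken
after mov edx, [ecx]: edx=M[204]=25
after xor edx, 4: edx=25^4=29
after and edx, 63: edx=29&63=29
after add ecx, 4: ecx=204+4=208
after sub ebx, 1: ebx=2-1=1
cmp ebx, 0  (cmp 1,0)
jne top: taken
after mov edx, [ecx]: edx=M[208]=0
after xor edx, 4: edx=0^4=4
after and edx, 63: edx=4&63=4
after add ecx, 4: ecx=208+4=212
after sub ebx, 1: ebx=1-1=0
cmp ebx, 0  (cmp 0,0)
jne top: not taken
mov [204], edx → M[204]=4
halt.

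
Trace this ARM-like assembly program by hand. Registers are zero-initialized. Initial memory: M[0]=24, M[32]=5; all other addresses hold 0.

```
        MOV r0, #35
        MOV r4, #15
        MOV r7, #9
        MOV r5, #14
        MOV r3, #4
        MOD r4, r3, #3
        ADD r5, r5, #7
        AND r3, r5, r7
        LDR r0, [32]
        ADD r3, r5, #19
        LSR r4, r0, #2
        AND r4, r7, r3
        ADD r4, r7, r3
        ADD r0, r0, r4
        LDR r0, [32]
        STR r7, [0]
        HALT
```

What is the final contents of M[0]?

9

after MOV r0, #35: r0=35
after MOV r4, #15: r4=15
after MOV r7, #9: r7=9
after MOV r5, #14: r5=14
after MOV r3, #4: r3=4
after MOD r4, r3, #3: r4=4%3=1
after ADD r5, r5, #7: r5=14+7=21
after AND r3, r5, r7: r3=21&9=1
after LDR r0, [32]: r0=M[32]=5
after ADD r3, r5, #19: r3=21+19=40
after LSR r4, r0, #2: r4=5>>2=1
after AND r4, r7, r3: r4=9&40=8
after ADD r4, r7, r3: r4=9+40=49
after ADD r0, r0, r4: r0=5+49=54
after LDR r0, [32]: r0=M[32]=5
STR r7, [0] → M[0]=9
halt.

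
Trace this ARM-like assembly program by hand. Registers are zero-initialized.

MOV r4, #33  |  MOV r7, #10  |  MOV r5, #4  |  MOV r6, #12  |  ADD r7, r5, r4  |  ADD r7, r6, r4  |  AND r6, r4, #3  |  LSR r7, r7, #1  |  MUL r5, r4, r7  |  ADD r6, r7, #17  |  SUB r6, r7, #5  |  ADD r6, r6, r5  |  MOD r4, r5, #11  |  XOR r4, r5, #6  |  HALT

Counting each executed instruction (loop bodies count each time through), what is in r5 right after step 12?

726

after MOV r4, #33: r4=33
after MOV r7, #10: r7=10
after MOV r5, #4: r5=4
after MOV r6, #12: r6=12
after ADD r7, r5, r4: r7=4+33=37
after ADD r7, r6, r4: r7=12+33=45
after AND r6, r4, #3: r6=33&3=1
after LSR r7, r7, #1: r7=45>>1=22
after MUL r5, r4, r7: r5=33*22=726
after ADD r6, r7, #17: r6=22+17=39
after SUB r6, r7, #5: r6=22-5=17
after ADD r6, r6, r5: r6=17+726=743
After step 12: r5 = 726.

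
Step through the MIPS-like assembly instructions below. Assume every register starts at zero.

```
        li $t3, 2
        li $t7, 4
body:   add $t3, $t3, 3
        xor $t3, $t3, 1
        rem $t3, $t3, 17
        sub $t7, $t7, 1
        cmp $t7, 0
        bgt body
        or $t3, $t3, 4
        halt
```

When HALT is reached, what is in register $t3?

after li $t3, 2: $t3=2
after li $t7, 4: $t7=4
after add $t3, $t3, 3: $t3=2+3=5
after xor $t3, $t3, 1: $t3=5^1=4
after rem $t3, $t3, 17: $t3=4%17=4
after sub $t7, $t7, 1: $t7=4-1=3
cmp $t7, 0  (cmp 3,0)
bgt body: taken
after add $t3, $t3, 3: $t3=4+3=7
after xor $t3, $t3, 1: $t3=7^1=6
after rem $t3, $t3, 17: $t3=6%17=6
after sub $t7, $t7, 1: $t7=3-1=2
cmp $t7, 0  (cmp 2,0)
bgt body: taken
after add $t3, $t3, 3: $t3=6+3=9
after xor $t3, $t3, 1: $t3=9^1=8
after rem $t3, $t3, 17: $t3=8%17=8
after sub $t7, $t7, 1: $t7=2-1=1
cmp $t7, 0  (cmp 1,0)
bgt body: taken
after add $t3, $t3, 3: $t3=8+3=11
after xor $t3, $t3, 1: $t3=11^1=10
after rem $t3, $t3, 17: $t3=10%17=10
after sub $t7, $t7, 1: $t7=1-1=0
cmp $t7, 0  (cmp 0,0)
bgt body: not taken
after or $t3, $t3, 4: $t3=10|4=14
halt.

14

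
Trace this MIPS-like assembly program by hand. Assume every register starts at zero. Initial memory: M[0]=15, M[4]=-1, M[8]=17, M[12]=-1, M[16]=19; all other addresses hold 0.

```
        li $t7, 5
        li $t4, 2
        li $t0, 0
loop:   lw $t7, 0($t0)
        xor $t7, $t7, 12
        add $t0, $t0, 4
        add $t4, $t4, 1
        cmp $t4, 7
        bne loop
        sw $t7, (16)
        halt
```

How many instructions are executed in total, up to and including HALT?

after li $t7, 5: $t7=5
after li $t4, 2: $t4=2
after li $t0, 0: $t0=0
after lw $t7, 0($t0): $t7=M[0]=15
after xor $t7, $t7, 12: $t7=15^12=3
after add $t0, $t0, 4: $t0=0+4=4
after add $t4, $t4, 1: $t4=2+1=3
cmp $t4, 7  (cmp 3,7)
bne loop: taken
after lw $t7, 0($t0): $t7=M[4]=-1
after xor $t7, $t7, 12: $t7=(-1)^12=-13
after add $t0, $t0, 4: $t0=4+4=8
after add $t4, $t4, 1: $t4=3+1=4
cmp $t4, 7  (cmp 4,7)
bne loop: taken
after lw $t7, 0($t0): $t7=M[8]=17
after xor $t7, $t7, 12: $t7=17^12=29
after add $t0, $t0, 4: $t0=8+4=12
after add $t4, $t4, 1: $t4=4+1=5
cmp $t4, 7  (cmp 5,7)
bne loop: taken
after lw $t7, 0($t0): $t7=M[12]=-1
after xor $t7, $t7, 12: $t7=(-1)^12=-13
after add $t0, $t0, 4: $t0=12+4=16
after add $t4, $t4, 1: $t4=5+1=6
cmp $t4, 7  (cmp 6,7)
bne loop: taken
after lw $t7, 0($t0): $t7=M[16]=19
after xor $t7, $t7, 12: $t7=19^12=31
after add $t0, $t0, 4: $t0=16+4=20
after add $t4, $t4, 1: $t4=6+1=7
cmp $t4, 7  (cmp 7,7)
bne loop: not taken
sw $t7, (16) → M[16]=31
halt.
Total executed instructions: 35.

35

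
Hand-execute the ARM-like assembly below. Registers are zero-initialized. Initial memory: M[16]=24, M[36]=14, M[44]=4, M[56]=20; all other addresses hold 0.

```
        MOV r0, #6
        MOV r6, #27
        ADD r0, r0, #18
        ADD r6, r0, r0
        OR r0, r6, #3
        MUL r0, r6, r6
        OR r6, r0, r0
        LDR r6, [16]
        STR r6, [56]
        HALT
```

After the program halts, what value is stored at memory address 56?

MOV r0, #6 → r0=6
MOV r6, #27 → r6=27
ADD r0, r0, #18 → r0=6+18=24
ADD r6, r0, r0 → r6=24+24=48
OR r0, r6, #3 → r0=48|3=51
MUL r0, r6, r6 → r0=48*48=2304
OR r6, r0, r0 → r6=2304|2304=2304
LDR r6, [16] → r6=M[16]=24
STR r6, [56] → M[56]=24
halt.

24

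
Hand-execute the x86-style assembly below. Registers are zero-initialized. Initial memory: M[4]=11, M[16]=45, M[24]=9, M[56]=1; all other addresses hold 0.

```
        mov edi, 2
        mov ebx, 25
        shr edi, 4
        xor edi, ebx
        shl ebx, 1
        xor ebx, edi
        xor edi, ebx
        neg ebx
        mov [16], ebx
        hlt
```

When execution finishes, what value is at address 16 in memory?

-43

after mov edi, 2: edi=2
after mov ebx, 25: ebx=25
after shr edi, 4: edi=2>>4=0
after xor edi, ebx: edi=0^25=25
after shl ebx, 1: ebx=25<<1=50
after xor ebx, edi: ebx=50^25=43
after xor edi, ebx: edi=25^43=50
after neg ebx: ebx=-(43)=-43
mov [16], ebx → M[16]=-43
halt.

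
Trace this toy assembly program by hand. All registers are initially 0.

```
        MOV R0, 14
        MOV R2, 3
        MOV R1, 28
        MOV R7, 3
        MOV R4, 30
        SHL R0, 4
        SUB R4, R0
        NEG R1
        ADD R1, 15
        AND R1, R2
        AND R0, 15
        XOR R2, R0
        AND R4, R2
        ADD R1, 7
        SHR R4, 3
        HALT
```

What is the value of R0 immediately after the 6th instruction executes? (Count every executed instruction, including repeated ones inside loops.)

R0=14
R2=3
R1=28
R7=3
R4=30
R0=14<<4=224
After step 6: R0 = 224.

224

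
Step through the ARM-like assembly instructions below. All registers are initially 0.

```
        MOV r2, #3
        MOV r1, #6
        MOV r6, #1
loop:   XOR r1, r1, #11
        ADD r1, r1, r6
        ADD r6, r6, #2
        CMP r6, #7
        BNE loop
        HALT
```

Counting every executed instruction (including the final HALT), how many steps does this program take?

19

after MOV r2, #3: r2=3
after MOV r1, #6: r1=6
after MOV r6, #1: r6=1
after XOR r1, r1, #11: r1=6^11=13
after ADD r1, r1, r6: r1=13+1=14
after ADD r6, r6, #2: r6=1+2=3
CMP r6, #7  (cmp 3,7)
BNE loop: taken
after XOR r1, r1, #11: r1=14^11=5
after ADD r1, r1, r6: r1=5+3=8
after ADD r6, r6, #2: r6=3+2=5
CMP r6, #7  (cmp 5,7)
BNE loop: taken
after XOR r1, r1, #11: r1=8^11=3
after ADD r1, r1, r6: r1=3+5=8
after ADD r6, r6, #2: r6=5+2=7
CMP r6, #7  (cmp 7,7)
BNE loop: not taken
halt.
Total executed instructions: 19.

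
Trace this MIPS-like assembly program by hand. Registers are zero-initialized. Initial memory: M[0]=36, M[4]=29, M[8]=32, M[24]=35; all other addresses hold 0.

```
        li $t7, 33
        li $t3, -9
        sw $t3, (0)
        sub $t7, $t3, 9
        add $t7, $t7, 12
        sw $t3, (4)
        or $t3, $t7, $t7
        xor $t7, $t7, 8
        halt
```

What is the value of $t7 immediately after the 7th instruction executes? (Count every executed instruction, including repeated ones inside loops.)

after li $t7, 33: $t7=33
after li $t3, -9: $t3=-9
sw $t3, (0) → M[0]=-9
after sub $t7, $t3, 9: $t7=(-9)-9=-18
after add $t7, $t7, 12: $t7=(-18)+12=-6
sw $t3, (4) → M[4]=-9
after or $t3, $t7, $t7: $t3=(-6)|(-6)=-6
After step 7: $t7 = -6.

-6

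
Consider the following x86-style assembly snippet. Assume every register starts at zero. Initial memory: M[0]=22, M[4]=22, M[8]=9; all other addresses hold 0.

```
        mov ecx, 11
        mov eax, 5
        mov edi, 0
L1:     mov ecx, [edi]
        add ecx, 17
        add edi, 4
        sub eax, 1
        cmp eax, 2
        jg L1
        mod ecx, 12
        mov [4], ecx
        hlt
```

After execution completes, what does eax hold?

2

ecx=11
eax=5
edi=0
ecx=M[0]=22
ecx=22+17=39
edi=0+4=4
eax=5-1=4
cmp eax, 2  (cmp 4,2)
jg L1: taken
ecx=M[4]=22
ecx=22+17=39
edi=4+4=8
eax=4-1=3
cmp eax, 2  (cmp 3,2)
jg L1: taken
ecx=M[8]=9
ecx=9+17=26
edi=8+4=12
eax=3-1=2
cmp eax, 2  (cmp 2,2)
jg L1: not taken
ecx=26%12=2
mov [4], ecx → M[4]=2
halt.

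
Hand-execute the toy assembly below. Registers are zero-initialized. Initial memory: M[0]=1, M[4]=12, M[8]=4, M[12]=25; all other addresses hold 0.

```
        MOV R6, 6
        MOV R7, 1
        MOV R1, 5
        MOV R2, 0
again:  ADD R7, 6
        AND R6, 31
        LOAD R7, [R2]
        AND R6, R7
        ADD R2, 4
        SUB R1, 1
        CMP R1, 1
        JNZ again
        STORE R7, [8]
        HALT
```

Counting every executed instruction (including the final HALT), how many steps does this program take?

38

MOV R6, 6 → R6=6
MOV R7, 1 → R7=1
MOV R1, 5 → R1=5
MOV R2, 0 → R2=0
ADD R7, 6 → R7=1+6=7
AND R6, 31 → R6=6&31=6
LOAD R7, [R2] → R7=M[0]=1
AND R6, R7 → R6=6&1=0
ADD R2, 4 → R2=0+4=4
SUB R1, 1 → R1=5-1=4
CMP R1, 1  (cmp 4,1)
JNZ again: taken
ADD R7, 6 → R7=1+6=7
AND R6, 31 → R6=0&31=0
LOAD R7, [R2] → R7=M[4]=12
AND R6, R7 → R6=0&12=0
ADD R2, 4 → R2=4+4=8
SUB R1, 1 → R1=4-1=3
CMP R1, 1  (cmp 3,1)
JNZ again: taken
ADD R7, 6 → R7=12+6=18
AND R6, 31 → R6=0&31=0
LOAD R7, [R2] → R7=M[8]=4
AND R6, R7 → R6=0&4=0
ADD R2, 4 → R2=8+4=12
SUB R1, 1 → R1=3-1=2
CMP R1, 1  (cmp 2,1)
JNZ again: taken
ADD R7, 6 → R7=4+6=10
AND R6, 31 → R6=0&31=0
LOAD R7, [R2] → R7=M[12]=25
AND R6, R7 → R6=0&25=0
ADD R2, 4 → R2=12+4=16
SUB R1, 1 → R1=2-1=1
CMP R1, 1  (cmp 1,1)
JNZ again: not taken
STORE R7, [8] → M[8]=25
halt.
Total executed instructions: 38.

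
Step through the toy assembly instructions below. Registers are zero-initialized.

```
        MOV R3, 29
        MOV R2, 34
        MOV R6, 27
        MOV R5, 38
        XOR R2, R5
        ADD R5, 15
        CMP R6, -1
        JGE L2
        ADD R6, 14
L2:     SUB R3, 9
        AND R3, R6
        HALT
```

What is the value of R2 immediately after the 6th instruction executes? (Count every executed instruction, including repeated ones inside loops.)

MOV R3, 29 → R3=29
MOV R2, 34 → R2=34
MOV R6, 27 → R6=27
MOV R5, 38 → R5=38
XOR R2, R5 → R2=34^38=4
ADD R5, 15 → R5=38+15=53
After step 6: R2 = 4.

4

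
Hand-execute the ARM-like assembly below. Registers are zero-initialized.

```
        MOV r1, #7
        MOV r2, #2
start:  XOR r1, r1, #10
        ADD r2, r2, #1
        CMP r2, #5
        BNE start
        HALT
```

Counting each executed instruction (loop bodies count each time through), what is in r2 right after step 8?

4

r1=7
r2=2
r1=7^10=13
r2=2+1=3
CMP r2, #5  (cmp 3,5)
BNE start: taken
r1=13^10=7
r2=3+1=4
After step 8: r2 = 4.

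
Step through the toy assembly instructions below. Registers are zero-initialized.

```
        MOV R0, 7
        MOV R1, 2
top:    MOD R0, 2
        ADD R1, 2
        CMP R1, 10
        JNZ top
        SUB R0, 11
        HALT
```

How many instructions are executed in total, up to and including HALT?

20

after MOV R0, 7: R0=7
after MOV R1, 2: R1=2
after MOD R0, 2: R0=7%2=1
after ADD R1, 2: R1=2+2=4
CMP R1, 10  (cmp 4,10)
JNZ top: taken
after MOD R0, 2: R0=1%2=1
after ADD R1, 2: R1=4+2=6
CMP R1, 10  (cmp 6,10)
JNZ top: taken
after MOD R0, 2: R0=1%2=1
after ADD R1, 2: R1=6+2=8
CMP R1, 10  (cmp 8,10)
JNZ top: taken
after MOD R0, 2: R0=1%2=1
after ADD R1, 2: R1=8+2=10
CMP R1, 10  (cmp 10,10)
JNZ top: not taken
after SUB R0, 11: R0=1-11=-10
halt.
Total executed instructions: 20.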